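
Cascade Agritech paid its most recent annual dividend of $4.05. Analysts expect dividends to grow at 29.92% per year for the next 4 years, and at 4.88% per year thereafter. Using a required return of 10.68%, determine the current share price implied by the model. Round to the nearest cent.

$163.62

Two-stage DDM. Project D₁…D_4 at 0.2992, terminal growth 0.0488, discount at r = 0.1068.
D_1 = 5.2618
D_2 = 6.8361
D_3 = 8.8814
D_4 = 11.5388
Terminal value at t=4: TV = D_5/(r−g) = 12.1018/(0.1068−0.0488) = 208.6526
P₀ = 5.2618/(1+0.1068)^1 + 6.8361/(1+0.1068)^2 + 8.8814/(1+0.1068)^3 + 11.5388/(1+0.1068)^4 + 208.6526/(1+0.1068)^4 = 163.6166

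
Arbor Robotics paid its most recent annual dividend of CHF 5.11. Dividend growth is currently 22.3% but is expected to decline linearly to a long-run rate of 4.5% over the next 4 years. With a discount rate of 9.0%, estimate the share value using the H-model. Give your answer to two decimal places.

H-model: P₀ = D₀[(1+g_L) + H(g_S−g_L)]/(r−g_L), with H = 4/2 = 2.
P₀ = 5.11 × [(1+0.045) + 2×(0.223−0.045)] / (0.09−0.045)
   = 5.11 × 1.4010 / 0.045 = 159.0913

CHF 159.09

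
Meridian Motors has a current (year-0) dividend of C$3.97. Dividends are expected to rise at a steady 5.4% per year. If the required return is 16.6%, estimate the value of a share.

C$37.36

Gordon growth model: P₀ = D₁/(r − g). D₁ = 3.97 × (1 + 0.054) = 4.1844.
P₀ = 4.1844 / (0.166 − 0.054) = 4.1844 / 0.112 = 37.3605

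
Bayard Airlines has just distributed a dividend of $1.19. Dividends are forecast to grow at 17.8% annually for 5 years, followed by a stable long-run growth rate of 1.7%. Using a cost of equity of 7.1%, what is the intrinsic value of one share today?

Two-stage DDM. Project D₁…D_5 at 0.178, terminal growth 0.017, discount at r = 0.071.
D_1 = 1.4018
D_2 = 1.6513
D_3 = 1.9453
D_4 = 2.2915
D_5 = 2.6994
Terminal value at t=5: TV = D_6/(r−g) = 2.7453/(0.071−0.017) = 50.8394
P₀ = 1.4018/(1+0.071)^1 + 1.6513/(1+0.071)^2 + 1.9453/(1+0.071)^3 + 2.2915/(1+0.071)^4 + 2.6994/(1+0.071)^5 + 50.8394/(1+0.071)^5 = 44.0683

$44.07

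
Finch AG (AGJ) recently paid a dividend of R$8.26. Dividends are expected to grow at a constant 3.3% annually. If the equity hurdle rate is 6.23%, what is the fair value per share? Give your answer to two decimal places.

R$291.21

Gordon growth model: P₀ = D₁/(r − g). D₁ = 8.26 × (1 + 0.033) = 8.5326.
P₀ = 8.5326 / (0.0623 − 0.033) = 8.5326 / 0.0293 = 291.2143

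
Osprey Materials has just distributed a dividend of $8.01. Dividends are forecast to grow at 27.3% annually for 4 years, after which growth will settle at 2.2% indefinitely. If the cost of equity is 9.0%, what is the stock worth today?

Two-stage DDM. Project D₁…D_4 at 0.273, terminal growth 0.022, discount at r = 0.09.
D_1 = 10.1967
D_2 = 12.9804
D_3 = 16.5241
D_4 = 21.0352
Terminal value at t=4: TV = D_5/(r−g) = 21.4979/(0.09−0.022) = 316.1463
P₀ = 10.1967/(1+0.09)^1 + 12.9804/(1+0.09)^2 + 16.5241/(1+0.09)^3 + 21.0352/(1+0.09)^4 + 316.1463/(1+0.09)^4 = 271.9077

$271.91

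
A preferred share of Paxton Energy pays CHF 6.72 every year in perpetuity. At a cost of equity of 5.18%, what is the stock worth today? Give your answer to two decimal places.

CHF 129.73

Zero-growth DDM (perpetuity): P₀ = D/r = 6.72 / 0.0518 = 129.7297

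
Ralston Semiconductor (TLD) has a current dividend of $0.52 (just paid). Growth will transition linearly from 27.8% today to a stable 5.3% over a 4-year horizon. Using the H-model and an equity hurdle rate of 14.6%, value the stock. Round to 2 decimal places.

$8.40

H-model: P₀ = D₀[(1+g_L) + H(g_S−g_L)]/(r−g_L), with H = 4/2 = 2.
P₀ = 0.52 × [(1+0.053) + 2×(0.278−0.053)] / (0.146−0.053)
   = 0.52 × 1.5030 / 0.093 = 8.4039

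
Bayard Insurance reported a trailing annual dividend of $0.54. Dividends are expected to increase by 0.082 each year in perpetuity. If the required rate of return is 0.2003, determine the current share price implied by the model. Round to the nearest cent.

Gordon growth model: P₀ = D₁/(r − g). D₁ = 0.54 × (1 + 0.082) = 0.5843.
P₀ = 0.5843 / (0.2003 − 0.082) = 0.5843 / 0.1183 = 4.9390

$4.94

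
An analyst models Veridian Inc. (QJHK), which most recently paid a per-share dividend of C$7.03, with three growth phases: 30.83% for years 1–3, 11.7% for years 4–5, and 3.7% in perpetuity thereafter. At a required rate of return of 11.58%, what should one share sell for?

C$201.39

Three-stage DDM. Project D₁…D_5; terminal Gordon value at t=5 with g = 0.037; discount at r = 0.1158.
D_1 = 9.1973
D_2 = 12.0329
D_3 = 15.7426
D_4 = 17.5845
D_5 = 19.6419
TV_5 = 20.3687/(0.1158−0.037) = 258.4855
P₀ = Σ Dₜ/(1+r)ᵗ + TV_5/(1+r)^5 = 201.3942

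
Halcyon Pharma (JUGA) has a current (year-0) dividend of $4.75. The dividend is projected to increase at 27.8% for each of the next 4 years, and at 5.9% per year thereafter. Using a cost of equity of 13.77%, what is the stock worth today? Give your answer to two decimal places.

Two-stage DDM. Project D₁…D_4 at 0.278, terminal growth 0.059, discount at r = 0.1377.
D_1 = 6.0705
D_2 = 7.7581
D_3 = 9.9149
D_4 = 12.6712
Terminal value at t=4: TV = D_5/(r−g) = 13.4188/(0.1377−0.059) = 170.5054
P₀ = 6.0705/(1+0.1377)^1 + 7.7581/(1+0.1377)^2 + 9.9149/(1+0.1377)^3 + 12.6712/(1+0.1377)^4 + 170.5054/(1+0.1377)^4 = 127.3974

$127.40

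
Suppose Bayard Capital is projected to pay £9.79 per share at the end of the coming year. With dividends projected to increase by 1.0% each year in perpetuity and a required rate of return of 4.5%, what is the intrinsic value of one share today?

Gordon growth model: P₀ = D₁/(r − g), with D₁ = 9.79 given directly.
P₀ = 9.7900 / (0.045 − 0.01) = 9.7900 / 0.035 = 279.7143

£279.71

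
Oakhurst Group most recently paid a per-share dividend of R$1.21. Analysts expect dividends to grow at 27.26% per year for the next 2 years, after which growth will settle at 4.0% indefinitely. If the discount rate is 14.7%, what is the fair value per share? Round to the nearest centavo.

R$17.31

Two-stage DDM. Project D₁…D_2 at 0.2726, terminal growth 0.04, discount at r = 0.147.
D_1 = 1.5398
D_2 = 1.9596
Terminal value at t=2: TV = D_3/(r−g) = 2.0380/(0.147−0.04) = 19.0467
P₀ = 1.5398/(1+0.147)^1 + 1.9596/(1+0.147)^2 + 19.0467/(1+0.147)^2 = 17.3095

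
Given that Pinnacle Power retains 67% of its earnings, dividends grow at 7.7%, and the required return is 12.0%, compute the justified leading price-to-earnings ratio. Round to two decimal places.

7.67

Payout ratio b = 1 − 0.67 = 0.33.
Justified leading P/E = b/(r−g) = 0.33/(0.12−0.077) = 7.6744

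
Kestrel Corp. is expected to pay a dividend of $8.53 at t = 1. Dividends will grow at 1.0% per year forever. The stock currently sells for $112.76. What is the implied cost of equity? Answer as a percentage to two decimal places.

Rearranging the constant-growth DDM: r = D₁/P₀ + g.
r = 8.5300 / 112.76 + 0.01 = 0.07565 + 0.01 = 0.08565

8.56%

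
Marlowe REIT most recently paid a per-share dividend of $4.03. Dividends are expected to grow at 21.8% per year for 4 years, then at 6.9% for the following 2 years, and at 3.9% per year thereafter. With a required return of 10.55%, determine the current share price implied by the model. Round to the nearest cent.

$118.71

Three-stage DDM. Project D₁…D_6; terminal Gordon value at t=6 with g = 0.039; discount at r = 0.1055.
D_1 = 4.9085
D_2 = 5.9786
D_3 = 7.2819
D_4 = 8.8694
D_5 = 9.4814
D_6 = 10.1356
TV_6 = 10.5309/(0.1055−0.039) = 158.3593
P₀ = Σ Dₜ/(1+r)ᵗ + TV_6/(1+r)^6 = 118.7092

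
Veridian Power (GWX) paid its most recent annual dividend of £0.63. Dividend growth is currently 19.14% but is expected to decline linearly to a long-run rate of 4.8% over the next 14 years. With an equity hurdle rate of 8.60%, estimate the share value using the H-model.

H-model: P₀ = D₀[(1+g_L) + H(g_S−g_L)]/(r−g_L), with H = 14/2 = 7.
P₀ = 0.63 × [(1+0.048) + 7×(0.1914−0.048)] / (0.086−0.048)
   = 0.63 × 2.0518 / 0.038 = 34.0167

£34.02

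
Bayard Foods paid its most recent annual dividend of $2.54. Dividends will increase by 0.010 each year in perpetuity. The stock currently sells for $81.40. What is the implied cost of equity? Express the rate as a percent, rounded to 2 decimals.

4.15%

Rearranging the constant-growth DDM: r = D₁/P₀ + g.
D₁ = 2.54 × (1 + 0.01) = 2.5654.
r = 2.5654 / 81.40 + 0.01 = 0.03152 + 0.01 = 0.04152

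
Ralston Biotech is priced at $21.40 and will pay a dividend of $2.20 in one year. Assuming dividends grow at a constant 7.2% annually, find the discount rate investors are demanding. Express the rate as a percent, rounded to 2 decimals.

Rearranging the constant-growth DDM: r = D₁/P₀ + g.
r = 2.2000 / 21.40 + 0.072 = 0.10280 + 0.072 = 0.17480

17.48%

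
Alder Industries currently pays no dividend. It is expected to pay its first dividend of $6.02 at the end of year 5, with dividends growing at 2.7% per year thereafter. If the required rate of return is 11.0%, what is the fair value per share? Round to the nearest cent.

$47.78

Deferred-dividend DDM. At t=4 the remaining stream is a growing perpetuity with first payment D_5 = 6.02.
V_4 = D_5/(r−g) = 6.02/(0.11−0.027) = 72.5301
P₀ = V_4/(1+r)^4 = 72.5301/(1+0.11)^4 = 47.7778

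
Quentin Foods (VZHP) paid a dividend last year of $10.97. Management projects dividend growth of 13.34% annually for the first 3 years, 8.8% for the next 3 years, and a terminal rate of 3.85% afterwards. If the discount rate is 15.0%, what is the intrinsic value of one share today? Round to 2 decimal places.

Three-stage DDM. Project D₁…D_6; terminal Gordon value at t=6 with g = 0.0385; discount at r = 0.15.
D_1 = 12.4334
D_2 = 14.0920
D_3 = 15.9719
D_4 = 17.3774
D_5 = 18.9066
D_6 = 20.5704
TV_6 = 21.3624/(0.15−0.0385) = 191.5908
P₀ = Σ Dₜ/(1+r)ᵗ + TV_6/(1+r)^6 = 143.0277

$143.03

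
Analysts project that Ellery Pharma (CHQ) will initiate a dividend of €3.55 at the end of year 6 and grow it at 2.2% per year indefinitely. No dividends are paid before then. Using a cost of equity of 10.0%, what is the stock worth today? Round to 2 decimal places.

€28.26

Deferred-dividend DDM. At t=5 the remaining stream is a growing perpetuity with first payment D_6 = 3.55.
V_5 = D_6/(r−g) = 3.55/(0.1−0.022) = 45.5128
P₀ = V_5/(1+r)^5 = 45.5128/(1+0.1)^5 = 28.2599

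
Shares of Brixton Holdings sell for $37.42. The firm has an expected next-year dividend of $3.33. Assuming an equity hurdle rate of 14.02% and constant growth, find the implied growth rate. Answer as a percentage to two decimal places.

From P₀ = D₁/(r − g), the implied growth is g = r − D₁/P₀.
g = 0.1402 − 3.33/37.42 = 0.1402 − 0.08899 = 0.05121

5.12%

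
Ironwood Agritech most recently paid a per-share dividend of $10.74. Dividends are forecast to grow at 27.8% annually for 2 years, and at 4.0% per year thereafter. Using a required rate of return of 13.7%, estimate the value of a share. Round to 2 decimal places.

Two-stage DDM. Project D₁…D_2 at 0.278, terminal growth 0.04, discount at r = 0.137.
D_1 = 13.7257
D_2 = 17.5415
Terminal value at t=2: TV = D_3/(r−g) = 18.2431/(0.137−0.04) = 188.0735
P₀ = 13.7257/(1+0.137)^1 + 17.5415/(1+0.137)^2 + 188.0735/(1+0.137)^2 = 171.1219

$171.12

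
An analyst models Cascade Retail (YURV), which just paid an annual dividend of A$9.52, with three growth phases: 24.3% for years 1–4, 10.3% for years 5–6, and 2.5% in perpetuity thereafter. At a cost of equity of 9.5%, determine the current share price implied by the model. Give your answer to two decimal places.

A$319.63

Three-stage DDM. Project D₁…D_6; terminal Gordon value at t=6 with g = 0.025; discount at r = 0.095.
D_1 = 11.8334
D_2 = 14.7089
D_3 = 18.2831
D_4 = 22.7259
D_5 = 25.0667
D_6 = 27.6486
TV_6 = 28.3398/(0.095−0.025) = 404.8539
P₀ = Σ Dₜ/(1+r)ᵗ + TV_6/(1+r)^6 = 319.6320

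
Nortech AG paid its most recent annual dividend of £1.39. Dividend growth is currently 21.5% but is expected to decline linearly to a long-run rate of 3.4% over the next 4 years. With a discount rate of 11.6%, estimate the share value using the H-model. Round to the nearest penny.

£23.66

H-model: P₀ = D₀[(1+g_L) + H(g_S−g_L)]/(r−g_L), with H = 4/2 = 2.
P₀ = 1.39 × [(1+0.034) + 2×(0.215−0.034)] / (0.116−0.034)
   = 1.39 × 1.3960 / 0.082 = 23.6639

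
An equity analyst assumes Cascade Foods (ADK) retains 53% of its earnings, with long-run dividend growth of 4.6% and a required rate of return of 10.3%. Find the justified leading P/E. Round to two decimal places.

Payout ratio b = 1 − 0.53 = 0.47.
Justified leading P/E = b/(r−g) = 0.47/(0.103−0.046) = 8.2456

8.25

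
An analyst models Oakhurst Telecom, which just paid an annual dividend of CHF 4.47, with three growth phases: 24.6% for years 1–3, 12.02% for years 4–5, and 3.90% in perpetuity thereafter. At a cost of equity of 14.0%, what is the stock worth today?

Three-stage DDM. Project D₁…D_5; terminal Gordon value at t=5 with g = 0.039; discount at r = 0.14.
D_1 = 5.5696
D_2 = 6.9397
D_3 = 8.6469
D_4 = 9.6863
D_5 = 10.8506
TV_5 = 11.2737/(0.14−0.039) = 111.6213
P₀ = Σ Dₜ/(1+r)ᵗ + TV_5/(1+r)^5 = 85.4051

CHF 85.41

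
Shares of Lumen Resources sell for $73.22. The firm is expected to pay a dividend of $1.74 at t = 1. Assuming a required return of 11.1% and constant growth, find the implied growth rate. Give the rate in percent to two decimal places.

8.72%

From P₀ = D₁/(r − g), the implied growth is g = r − D₁/P₀.
g = 0.111 − 1.74/73.22 = 0.111 − 0.02376 = 0.08724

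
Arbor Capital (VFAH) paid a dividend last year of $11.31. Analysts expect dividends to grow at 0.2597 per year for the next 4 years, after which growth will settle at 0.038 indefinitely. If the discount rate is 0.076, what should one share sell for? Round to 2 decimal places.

$648.49

Two-stage DDM. Project D₁…D_4 at 0.2597, terminal growth 0.038, discount at r = 0.076.
D_1 = 14.2472
D_2 = 17.9472
D_3 = 22.6081
D_4 = 28.4794
Terminal value at t=4: TV = D_5/(r−g) = 29.5616/(0.076−0.038) = 777.9378
P₀ = 14.2472/(1+0.076)^1 + 17.9472/(1+0.076)^2 + 22.6081/(1+0.076)^3 + 28.4794/(1+0.076)^4 + 777.9378/(1+0.076)^4 = 648.4943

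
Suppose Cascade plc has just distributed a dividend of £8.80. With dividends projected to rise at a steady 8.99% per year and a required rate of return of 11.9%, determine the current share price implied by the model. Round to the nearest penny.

£329.59

Gordon growth model: P₀ = D₁/(r − g). D₁ = 8.80 × (1 + 0.0899) = 9.5911.
P₀ = 9.5911 / (0.119 − 0.0899) = 9.5911 / 0.0291 = 329.5918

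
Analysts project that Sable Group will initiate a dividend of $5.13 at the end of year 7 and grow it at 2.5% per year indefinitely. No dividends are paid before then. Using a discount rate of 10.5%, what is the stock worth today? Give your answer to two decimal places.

$35.23

Deferred-dividend DDM. At t=6 the remaining stream is a growing perpetuity with first payment D_7 = 5.13.
V_6 = D_7/(r−g) = 5.13/(0.105−0.025) = 64.1250
P₀ = V_6/(1+r)^6 = 64.1250/(1+0.105)^6 = 35.2252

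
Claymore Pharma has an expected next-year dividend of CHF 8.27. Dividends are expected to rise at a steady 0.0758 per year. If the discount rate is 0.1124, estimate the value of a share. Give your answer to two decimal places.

CHF 225.96

Gordon growth model: P₀ = D₁/(r − g), with D₁ = 8.27 given directly.
P₀ = 8.2700 / (0.1124 − 0.0758) = 8.2700 / 0.0366 = 225.9563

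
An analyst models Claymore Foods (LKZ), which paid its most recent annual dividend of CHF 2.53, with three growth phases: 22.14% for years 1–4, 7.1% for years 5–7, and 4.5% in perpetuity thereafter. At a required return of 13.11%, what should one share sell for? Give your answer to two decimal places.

Three-stage DDM. Project D₁…D_7; terminal Gordon value at t=7 with g = 0.045; discount at r = 0.1311.
D_1 = 3.0901
D_2 = 3.7743
D_3 = 4.6099
D_4 = 5.6306
D_5 = 6.0303
D_6 = 6.4585
D_7 = 6.9170
TV_7 = 7.2283/(0.1311−0.045) = 83.9525
P₀ = Σ Dₜ/(1+r)ᵗ + TV_7/(1+r)^7 = 57.0117

CHF 57.01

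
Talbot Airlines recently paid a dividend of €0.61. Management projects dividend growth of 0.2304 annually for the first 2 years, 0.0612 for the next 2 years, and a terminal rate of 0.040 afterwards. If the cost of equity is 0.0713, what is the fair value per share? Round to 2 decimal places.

€29.33

Three-stage DDM. Project D₁…D_4; terminal Gordon value at t=4 with g = 0.04; discount at r = 0.0713.
D_1 = 0.7505
D_2 = 0.9235
D_3 = 0.9800
D_4 = 1.0400
TV_4 = 1.0816/(0.0713−0.04) = 34.5546
P₀ = Σ Dₜ/(1+r)ᵗ + TV_4/(1+r)^4 = 29.3256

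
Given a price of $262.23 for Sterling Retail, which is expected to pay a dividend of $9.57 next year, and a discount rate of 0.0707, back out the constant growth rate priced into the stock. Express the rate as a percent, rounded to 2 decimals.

From P₀ = D₁/(r − g), the implied growth is g = r − D₁/P₀.
g = 0.0707 − 9.57/262.23 = 0.0707 − 0.03649 = 0.03421

3.42%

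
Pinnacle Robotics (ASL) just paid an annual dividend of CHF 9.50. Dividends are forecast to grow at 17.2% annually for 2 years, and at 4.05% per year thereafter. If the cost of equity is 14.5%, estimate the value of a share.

Two-stage DDM. Project D₁…D_2 at 0.172, terminal growth 0.0405, discount at r = 0.145.
D_1 = 11.1340
D_2 = 13.0490
Terminal value at t=2: TV = D_3/(r−g) = 13.5775/(0.145−0.0405) = 129.9286
P₀ = 11.1340/(1+0.145)^1 + 13.0490/(1+0.145)^2 + 129.9286/(1+0.145)^2 = 118.7819

CHF 118.78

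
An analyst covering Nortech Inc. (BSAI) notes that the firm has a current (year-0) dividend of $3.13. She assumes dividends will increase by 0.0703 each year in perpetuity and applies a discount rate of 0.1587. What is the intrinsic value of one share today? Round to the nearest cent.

$37.90

Gordon growth model: P₀ = D₁/(r − g). D₁ = 3.13 × (1 + 0.0703) = 3.3500.
P₀ = 3.3500 / (0.1587 − 0.0703) = 3.3500 / 0.0884 = 37.8964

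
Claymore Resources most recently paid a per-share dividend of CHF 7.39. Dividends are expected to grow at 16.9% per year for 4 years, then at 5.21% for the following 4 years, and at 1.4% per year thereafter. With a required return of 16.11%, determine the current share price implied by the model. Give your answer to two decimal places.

CHF 89.23

Three-stage DDM. Project D₁…D_8; terminal Gordon value at t=8 with g = 0.014; discount at r = 0.1611.
D_1 = 8.6389
D_2 = 10.0989
D_3 = 11.8056
D_4 = 13.8007
D_5 = 14.5198
D_6 = 15.2762
D_7 = 16.0721
D_8 = 16.9095
TV_8 = 17.1462/(0.1611−0.014) = 116.5617
P₀ = Σ Dₜ/(1+r)ᵗ + TV_8/(1+r)^8 = 89.2348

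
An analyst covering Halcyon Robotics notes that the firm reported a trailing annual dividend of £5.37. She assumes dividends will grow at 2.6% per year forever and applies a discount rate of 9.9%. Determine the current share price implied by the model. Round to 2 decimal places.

£75.47

Gordon growth model: P₀ = D₁/(r − g). D₁ = 5.37 × (1 + 0.026) = 5.5096.
P₀ = 5.5096 / (0.099 − 0.026) = 5.5096 / 0.073 = 75.4742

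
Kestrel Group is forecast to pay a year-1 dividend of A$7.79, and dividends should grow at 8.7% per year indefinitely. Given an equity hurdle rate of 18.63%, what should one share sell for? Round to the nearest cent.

Gordon growth model: P₀ = D₁/(r − g), with D₁ = 7.79 given directly.
P₀ = 7.7900 / (0.1863 − 0.087) = 7.7900 / 0.0993 = 78.4491

A$78.45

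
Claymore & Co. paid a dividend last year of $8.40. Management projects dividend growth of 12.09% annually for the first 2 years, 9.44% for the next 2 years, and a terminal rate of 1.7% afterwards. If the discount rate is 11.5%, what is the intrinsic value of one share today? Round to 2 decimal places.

$118.32

Three-stage DDM. Project D₁…D_4; terminal Gordon value at t=4 with g = 0.017; discount at r = 0.115.
D_1 = 9.4156
D_2 = 10.5539
D_3 = 11.5502
D_4 = 12.6405
TV_4 = 12.8554/(0.115−0.017) = 131.1777
P₀ = Σ Dₜ/(1+r)ᵗ + TV_4/(1+r)^4 = 118.3155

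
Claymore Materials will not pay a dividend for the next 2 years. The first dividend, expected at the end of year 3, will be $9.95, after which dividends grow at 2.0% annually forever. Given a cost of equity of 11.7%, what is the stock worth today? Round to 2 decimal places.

Deferred-dividend DDM. At t=2 the remaining stream is a growing perpetuity with first payment D_3 = 9.95.
V_2 = D_3/(r−g) = 9.95/(0.117−0.02) = 102.5773
P₀ = V_2/(1+r)^2 = 102.5773/(1+0.117)^2 = 82.2139

$82.21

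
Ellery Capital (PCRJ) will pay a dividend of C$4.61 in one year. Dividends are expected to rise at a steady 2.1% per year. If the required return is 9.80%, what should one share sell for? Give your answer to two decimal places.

C$59.87

Gordon growth model: P₀ = D₁/(r − g), with D₁ = 4.61 given directly.
P₀ = 4.6100 / (0.098 − 0.021) = 4.6100 / 0.077 = 59.8701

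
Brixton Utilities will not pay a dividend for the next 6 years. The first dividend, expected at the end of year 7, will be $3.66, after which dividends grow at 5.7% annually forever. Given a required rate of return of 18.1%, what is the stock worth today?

Deferred-dividend DDM. At t=6 the remaining stream is a growing perpetuity with first payment D_7 = 3.66.
V_6 = D_7/(r−g) = 3.66/(0.181−0.057) = 29.5161
P₀ = V_6/(1+r)^6 = 29.5161/(1+0.181)^6 = 10.8783

$10.88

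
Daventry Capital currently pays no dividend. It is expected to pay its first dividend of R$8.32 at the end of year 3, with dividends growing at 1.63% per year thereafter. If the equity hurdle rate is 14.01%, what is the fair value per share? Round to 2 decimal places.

Deferred-dividend DDM. At t=2 the remaining stream is a growing perpetuity with first payment D_3 = 8.32.
V_2 = D_3/(r−g) = 8.32/(0.1401−0.0163) = 67.2052
P₀ = V_2/(1+r)^2 = 67.2052/(1+0.1401)^2 = 51.7031

R$51.70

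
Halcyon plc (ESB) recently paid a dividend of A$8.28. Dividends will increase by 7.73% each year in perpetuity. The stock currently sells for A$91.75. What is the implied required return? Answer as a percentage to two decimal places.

17.45%

Rearranging the constant-growth DDM: r = D₁/P₀ + g.
D₁ = 8.28 × (1 + 0.0773) = 8.9200.
r = 8.9200 / 91.75 + 0.0773 = 0.09722 + 0.0773 = 0.17452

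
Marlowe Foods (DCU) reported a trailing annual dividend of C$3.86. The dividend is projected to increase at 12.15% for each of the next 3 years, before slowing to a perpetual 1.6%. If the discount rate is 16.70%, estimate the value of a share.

C$33.75

Two-stage DDM. Project D₁…D_3 at 0.1215, terminal growth 0.016, discount at r = 0.167.
D_1 = 4.3290
D_2 = 4.8550
D_3 = 5.4448
Terminal value at t=3: TV = D_4/(r−g) = 5.5320/(0.167−0.016) = 36.6355
P₀ = 4.3290/(1+0.167)^1 + 4.8550/(1+0.167)^2 + 5.4448/(1+0.167)^3 + 36.6355/(1+0.167)^3 = 33.7512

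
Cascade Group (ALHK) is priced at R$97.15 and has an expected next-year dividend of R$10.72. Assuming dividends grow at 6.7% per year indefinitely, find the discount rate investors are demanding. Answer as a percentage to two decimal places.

Rearranging the constant-growth DDM: r = D₁/P₀ + g.
r = 10.7200 / 97.15 + 0.067 = 0.11034 + 0.067 = 0.17734

17.73%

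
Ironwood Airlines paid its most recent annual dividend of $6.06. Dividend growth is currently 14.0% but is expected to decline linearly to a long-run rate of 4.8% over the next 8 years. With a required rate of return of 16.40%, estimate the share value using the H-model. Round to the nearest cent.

$73.97

H-model: P₀ = D₀[(1+g_L) + H(g_S−g_L)]/(r−g_L), with H = 8/2 = 4.
P₀ = 6.06 × [(1+0.048) + 4×(0.14−0.048)] / (0.164−0.048)
   = 6.06 × 1.4160 / 0.116 = 73.9738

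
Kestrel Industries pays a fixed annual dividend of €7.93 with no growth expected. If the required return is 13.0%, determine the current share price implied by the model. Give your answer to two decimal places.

€61.00

Zero-growth DDM (perpetuity): P₀ = D/r = 7.93 / 0.13 = 61.0000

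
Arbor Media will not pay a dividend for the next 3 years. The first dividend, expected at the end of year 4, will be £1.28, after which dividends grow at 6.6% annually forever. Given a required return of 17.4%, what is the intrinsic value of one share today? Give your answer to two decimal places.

Deferred-dividend DDM. At t=3 the remaining stream is a growing perpetuity with first payment D_4 = 1.28.
V_3 = D_4/(r−g) = 1.28/(0.174−0.066) = 11.8519
P₀ = V_3/(1+r)^3 = 11.8519/(1+0.174)^3 = 7.3246

£7.32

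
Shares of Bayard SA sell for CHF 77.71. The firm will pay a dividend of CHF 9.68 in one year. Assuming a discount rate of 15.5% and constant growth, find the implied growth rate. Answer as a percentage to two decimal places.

3.04%

From P₀ = D₁/(r − g), the implied growth is g = r − D₁/P₀.
g = 0.155 − 9.68/77.71 = 0.155 − 0.12457 = 0.03043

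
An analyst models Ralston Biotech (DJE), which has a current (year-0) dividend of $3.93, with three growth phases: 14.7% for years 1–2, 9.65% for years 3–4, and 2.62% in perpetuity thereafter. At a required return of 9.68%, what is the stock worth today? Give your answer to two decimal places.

$79.44

Three-stage DDM. Project D₁…D_4; terminal Gordon value at t=4 with g = 0.0262; discount at r = 0.0968.
D_1 = 4.5077
D_2 = 5.1703
D_3 = 5.6693
D_4 = 6.2164
TV_4 = 6.3792/(0.0968−0.0262) = 90.3575
P₀ = Σ Dₜ/(1+r)ᵗ + TV_4/(1+r)^4 = 79.4390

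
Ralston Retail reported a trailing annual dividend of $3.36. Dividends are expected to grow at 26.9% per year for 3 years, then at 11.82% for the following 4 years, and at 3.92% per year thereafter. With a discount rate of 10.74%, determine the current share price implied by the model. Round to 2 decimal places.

Three-stage DDM. Project D₁…D_7; terminal Gordon value at t=7 with g = 0.0392; discount at r = 0.1074.
D_1 = 4.2638
D_2 = 5.4108
D_3 = 6.8663
D_4 = 7.6779
D_5 = 8.5855
D_6 = 9.6003
D_7 = 10.7350
TV_7 = 11.1558/(0.1074−0.0392) = 163.5750
P₀ = Σ Dₜ/(1+r)ᵗ + TV_7/(1+r)^7 = 114.1319

$114.13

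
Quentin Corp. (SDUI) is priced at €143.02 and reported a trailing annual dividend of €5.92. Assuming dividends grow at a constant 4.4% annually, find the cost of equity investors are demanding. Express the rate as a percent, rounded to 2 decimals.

Rearranging the constant-growth DDM: r = D₁/P₀ + g.
D₁ = 5.92 × (1 + 0.044) = 6.1805.
r = 6.1805 / 143.02 + 0.044 = 0.04321 + 0.044 = 0.08721

8.72%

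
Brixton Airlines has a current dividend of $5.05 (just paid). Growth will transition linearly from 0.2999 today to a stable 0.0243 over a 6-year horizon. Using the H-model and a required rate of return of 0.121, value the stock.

H-model: P₀ = D₀[(1+g_L) + H(g_S−g_L)]/(r−g_L), with H = 6/2 = 3.
P₀ = 5.05 × [(1+0.0243) + 3×(0.2999−0.0243)] / (0.121−0.0243)
   = 5.05 × 1.8511 / 0.0967 = 96.6707

$96.67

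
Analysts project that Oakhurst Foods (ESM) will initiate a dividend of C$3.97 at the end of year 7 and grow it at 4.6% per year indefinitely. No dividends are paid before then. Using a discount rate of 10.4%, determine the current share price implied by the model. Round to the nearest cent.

C$37.80

Deferred-dividend DDM. At t=6 the remaining stream is a growing perpetuity with first payment D_7 = 3.97.
V_6 = D_7/(r−g) = 3.97/(0.104−0.046) = 68.4483
P₀ = V_6/(1+r)^6 = 68.4483/(1+0.104)^6 = 37.8049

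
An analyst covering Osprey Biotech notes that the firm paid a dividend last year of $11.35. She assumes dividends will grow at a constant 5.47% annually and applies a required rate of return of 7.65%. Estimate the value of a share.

Gordon growth model: P₀ = D₁/(r − g). D₁ = 11.35 × (1 + 0.0547) = 11.9708.
P₀ = 11.9708 / (0.0765 − 0.0547) = 11.9708 / 0.0218 = 549.1213

$549.12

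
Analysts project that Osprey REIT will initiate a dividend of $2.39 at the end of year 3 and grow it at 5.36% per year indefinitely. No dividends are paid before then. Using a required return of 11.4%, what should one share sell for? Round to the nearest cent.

$31.89

Deferred-dividend DDM. At t=2 the remaining stream is a growing perpetuity with first payment D_3 = 2.39.
V_2 = D_3/(r−g) = 2.39/(0.114−0.0536) = 39.5695
P₀ = V_2/(1+r)^2 = 39.5695/(1+0.114)^2 = 31.8853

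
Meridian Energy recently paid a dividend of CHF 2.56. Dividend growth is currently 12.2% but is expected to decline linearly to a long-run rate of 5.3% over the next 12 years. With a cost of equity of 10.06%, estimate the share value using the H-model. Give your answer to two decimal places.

H-model: P₀ = D₀[(1+g_L) + H(g_S−g_L)]/(r−g_L), with H = 12/2 = 6.
P₀ = 2.56 × [(1+0.053) + 6×(0.122−0.053)] / (0.1006−0.053)
   = 2.56 × 1.4670 / 0.0476 = 78.8975

CHF 78.90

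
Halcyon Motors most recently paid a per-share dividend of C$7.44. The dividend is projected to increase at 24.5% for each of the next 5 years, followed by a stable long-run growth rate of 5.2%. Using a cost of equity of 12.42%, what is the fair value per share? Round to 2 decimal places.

Two-stage DDM. Project D₁…D_5 at 0.245, terminal growth 0.052, discount at r = 0.1242.
D_1 = 9.2628
D_2 = 11.5322
D_3 = 14.3576
D_4 = 17.8752
D_5 = 22.2546
Terminal value at t=5: TV = D_6/(r−g) = 23.4118/(0.1242−0.052) = 324.2636
P₀ = 9.2628/(1+0.1242)^1 + 11.5322/(1+0.1242)^2 + 14.3576/(1+0.1242)^3 + 17.8752/(1+0.1242)^4 + 22.2546/(1+0.1242)^5 + 324.2636/(1+0.1242)^5 = 231.6390

C$231.64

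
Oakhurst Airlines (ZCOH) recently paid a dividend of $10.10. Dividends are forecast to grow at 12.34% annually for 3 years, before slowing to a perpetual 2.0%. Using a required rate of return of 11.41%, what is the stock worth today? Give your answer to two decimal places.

$143.05

Two-stage DDM. Project D₁…D_3 at 0.1234, terminal growth 0.02, discount at r = 0.1141.
D_1 = 11.3463
D_2 = 12.7465
D_3 = 14.3194
Terminal value at t=3: TV = D_4/(r−g) = 14.6058/(0.1141−0.02) = 155.2155
P₀ = 11.3463/(1+0.1141)^1 + 12.7465/(1+0.1141)^2 + 14.3194/(1+0.1141)^3 + 155.2155/(1+0.1141)^3 = 143.0526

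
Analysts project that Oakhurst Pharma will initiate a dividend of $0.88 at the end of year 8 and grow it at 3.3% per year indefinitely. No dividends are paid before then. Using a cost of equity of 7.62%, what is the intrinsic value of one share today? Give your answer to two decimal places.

Deferred-dividend DDM. At t=7 the remaining stream is a growing perpetuity with first payment D_8 = 0.88.
V_7 = D_8/(r−g) = 0.88/(0.0762−0.033) = 20.3704
P₀ = V_7/(1+r)^7 = 20.3704/(1+0.0762)^7 = 12.1828

$12.18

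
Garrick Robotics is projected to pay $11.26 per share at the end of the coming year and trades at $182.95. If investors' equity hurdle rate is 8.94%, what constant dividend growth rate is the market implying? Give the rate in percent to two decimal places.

2.79%

From P₀ = D₁/(r − g), the implied growth is g = r − D₁/P₀.
g = 0.0894 − 11.26/182.95 = 0.0894 − 0.06155 = 0.02785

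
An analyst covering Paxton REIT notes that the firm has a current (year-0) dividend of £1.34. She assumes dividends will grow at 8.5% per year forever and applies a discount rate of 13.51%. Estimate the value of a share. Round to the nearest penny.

Gordon growth model: P₀ = D₁/(r − g). D₁ = 1.34 × (1 + 0.085) = 1.4539.
P₀ = 1.4539 / (0.1351 − 0.085) = 1.4539 / 0.0501 = 29.0200

£29.02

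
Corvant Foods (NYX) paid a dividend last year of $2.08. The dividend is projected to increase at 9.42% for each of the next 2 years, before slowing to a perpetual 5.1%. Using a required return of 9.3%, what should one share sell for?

Two-stage DDM. Project D₁…D_2 at 0.0942, terminal growth 0.051, discount at r = 0.093.
D_1 = 2.2759
D_2 = 2.4903
Terminal value at t=2: TV = D_3/(r−g) = 2.6173/(0.093−0.051) = 62.3175
P₀ = 2.2759/(1+0.093)^1 + 2.4903/(1+0.093)^2 + 62.3175/(1+0.093)^2 = 56.3307

$56.33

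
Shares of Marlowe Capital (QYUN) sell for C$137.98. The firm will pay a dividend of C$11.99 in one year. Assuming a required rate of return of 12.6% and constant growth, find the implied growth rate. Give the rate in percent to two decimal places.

From P₀ = D₁/(r − g), the implied growth is g = r − D₁/P₀.
g = 0.126 − 11.99/137.98 = 0.126 − 0.08690 = 0.03910

3.91%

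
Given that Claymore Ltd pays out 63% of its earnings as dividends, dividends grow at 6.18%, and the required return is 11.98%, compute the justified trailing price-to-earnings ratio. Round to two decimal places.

Justified trailing P/E = b(1+g)/(r−g) = 0.63×(1+0.0618)/(0.1198−0.0618) = 11.5333

11.53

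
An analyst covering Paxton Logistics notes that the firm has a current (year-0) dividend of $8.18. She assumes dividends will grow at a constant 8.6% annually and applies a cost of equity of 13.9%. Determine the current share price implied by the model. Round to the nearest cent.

$167.61

Gordon growth model: P₀ = D₁/(r − g). D₁ = 8.18 × (1 + 0.086) = 8.8835.
P₀ = 8.8835 / (0.139 − 0.086) = 8.8835 / 0.053 = 167.6128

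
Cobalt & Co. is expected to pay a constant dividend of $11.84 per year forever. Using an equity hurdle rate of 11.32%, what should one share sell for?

Zero-growth DDM (perpetuity): P₀ = D/r = 11.84 / 0.1132 = 104.5936

$104.59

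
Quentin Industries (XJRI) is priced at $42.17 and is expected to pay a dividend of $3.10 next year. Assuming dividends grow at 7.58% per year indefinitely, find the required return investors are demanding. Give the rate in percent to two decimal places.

14.93%

Rearranging the constant-growth DDM: r = D₁/P₀ + g.
r = 3.1000 / 42.17 + 0.0758 = 0.07351 + 0.0758 = 0.14931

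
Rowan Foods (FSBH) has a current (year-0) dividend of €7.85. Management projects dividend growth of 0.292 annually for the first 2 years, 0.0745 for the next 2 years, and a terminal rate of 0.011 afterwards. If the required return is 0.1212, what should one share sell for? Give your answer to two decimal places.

Three-stage DDM. Project D₁…D_4; terminal Gordon value at t=4 with g = 0.011; discount at r = 0.1212.
D_1 = 10.1422
D_2 = 13.1037
D_3 = 14.0799
D_4 = 15.1289
TV_4 = 15.2953/(0.1212−0.011) = 138.7960
P₀ = Σ Dₜ/(1+r)ᵗ + TV_4/(1+r)^4 = 126.8634

€126.86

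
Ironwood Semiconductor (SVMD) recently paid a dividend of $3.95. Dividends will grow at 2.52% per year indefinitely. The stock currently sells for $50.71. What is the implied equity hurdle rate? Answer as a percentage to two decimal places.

Rearranging the constant-growth DDM: r = D₁/P₀ + g.
D₁ = 3.95 × (1 + 0.0252) = 4.0495.
r = 4.0495 / 50.71 + 0.0252 = 0.07986 + 0.0252 = 0.10506

10.51%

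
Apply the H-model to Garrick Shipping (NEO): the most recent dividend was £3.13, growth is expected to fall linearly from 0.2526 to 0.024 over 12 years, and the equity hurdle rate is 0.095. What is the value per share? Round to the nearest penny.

£105.61

H-model: P₀ = D₀[(1+g_L) + H(g_S−g_L)]/(r−g_L), with H = 12/2 = 6.
P₀ = 3.13 × [(1+0.024) + 6×(0.2526−0.024)] / (0.095−0.024)
   = 3.13 × 2.3956 / 0.071 = 105.6088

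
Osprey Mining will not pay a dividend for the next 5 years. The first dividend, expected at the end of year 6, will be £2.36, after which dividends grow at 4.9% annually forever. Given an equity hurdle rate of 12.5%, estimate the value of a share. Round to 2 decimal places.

Deferred-dividend DDM. At t=5 the remaining stream is a growing perpetuity with first payment D_6 = 2.36.
V_5 = D_6/(r−g) = 2.36/(0.125−0.049) = 31.0526
P₀ = V_5/(1+r)^5 = 31.0526/(1+0.125)^5 = 17.2320

£17.23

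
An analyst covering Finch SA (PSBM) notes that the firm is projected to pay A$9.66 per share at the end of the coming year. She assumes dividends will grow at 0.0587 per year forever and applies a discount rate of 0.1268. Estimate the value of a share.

A$141.85

Gordon growth model: P₀ = D₁/(r − g), with D₁ = 9.66 given directly.
P₀ = 9.6600 / (0.1268 − 0.0587) = 9.6600 / 0.0681 = 141.8502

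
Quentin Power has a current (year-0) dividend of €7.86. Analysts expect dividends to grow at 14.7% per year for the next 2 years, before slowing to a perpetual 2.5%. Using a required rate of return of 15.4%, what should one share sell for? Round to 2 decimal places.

€77.28

Two-stage DDM. Project D₁…D_2 at 0.147, terminal growth 0.025, discount at r = 0.154.
D_1 = 9.0154
D_2 = 10.3407
Terminal value at t=2: TV = D_3/(r−g) = 10.5992/(0.154−0.025) = 82.1644
P₀ = 9.0154/(1+0.154)^1 + 10.3407/(1+0.154)^2 + 82.1644/(1+0.154)^2 = 77.2754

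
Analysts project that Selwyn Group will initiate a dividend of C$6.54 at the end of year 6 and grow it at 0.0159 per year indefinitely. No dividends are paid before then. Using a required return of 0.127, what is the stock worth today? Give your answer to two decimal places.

Deferred-dividend DDM. At t=5 the remaining stream is a growing perpetuity with first payment D_6 = 6.54.
V_5 = D_6/(r−g) = 6.54/(0.127−0.0159) = 58.8659
P₀ = V_5/(1+r)^5 = 58.8659/(1+0.127)^5 = 32.3776

C$32.38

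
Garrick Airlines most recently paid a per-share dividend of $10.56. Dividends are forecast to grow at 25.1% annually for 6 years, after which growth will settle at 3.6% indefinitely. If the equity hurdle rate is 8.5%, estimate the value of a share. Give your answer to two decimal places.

Two-stage DDM. Project D₁…D_6 at 0.251, terminal growth 0.036, discount at r = 0.085.
D_1 = 13.2106
D_2 = 16.5264
D_3 = 20.6745
D_4 = 25.8638
D_5 = 32.3557
D_6 = 40.4769
Terminal value at t=6: TV = D_7/(r−g) = 41.9341/(0.085−0.036) = 855.7984
P₀ = 13.2106/(1+0.085)^1 + 16.5264/(1+0.085)^2 + 20.6745/(1+0.085)^3 + 25.8638/(1+0.085)^4 + 32.3557/(1+0.085)^5 + 40.4769/(1+0.085)^6 + 855.7984/(1+0.085)^6 = 631.9486

$631.95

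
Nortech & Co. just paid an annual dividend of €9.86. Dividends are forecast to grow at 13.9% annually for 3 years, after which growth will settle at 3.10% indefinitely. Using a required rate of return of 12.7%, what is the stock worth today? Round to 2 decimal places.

Two-stage DDM. Project D₁…D_3 at 0.139, terminal growth 0.031, discount at r = 0.127.
D_1 = 11.2305
D_2 = 12.7916
D_3 = 14.5696
Terminal value at t=3: TV = D_4/(r−g) = 15.0213/(0.127−0.031) = 156.4716
P₀ = 11.2305/(1+0.127)^1 + 12.7916/(1+0.127)^2 + 14.5696/(1+0.127)^3 + 156.4716/(1+0.127)^3 = 139.5254

€139.53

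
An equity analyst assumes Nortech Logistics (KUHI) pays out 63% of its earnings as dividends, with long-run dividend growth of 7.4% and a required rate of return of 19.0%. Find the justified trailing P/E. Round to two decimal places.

Justified trailing P/E = b(1+g)/(r−g) = 0.63×(1+0.074)/(0.19−0.074) = 5.8329

5.83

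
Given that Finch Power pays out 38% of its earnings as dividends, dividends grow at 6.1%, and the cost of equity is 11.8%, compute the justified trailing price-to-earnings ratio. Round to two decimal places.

Justified trailing P/E = b(1+g)/(r−g) = 0.38×(1+0.061)/(0.118−0.061) = 7.0733

7.07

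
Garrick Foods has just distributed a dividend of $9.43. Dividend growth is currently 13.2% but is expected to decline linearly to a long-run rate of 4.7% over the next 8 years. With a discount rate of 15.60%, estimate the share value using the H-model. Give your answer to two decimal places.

H-model: P₀ = D₀[(1+g_L) + H(g_S−g_L)]/(r−g_L), with H = 8/2 = 4.
P₀ = 9.43 × [(1+0.047) + 4×(0.132−0.047)] / (0.156−0.047)
   = 9.43 × 1.3870 / 0.109 = 119.9946

$119.99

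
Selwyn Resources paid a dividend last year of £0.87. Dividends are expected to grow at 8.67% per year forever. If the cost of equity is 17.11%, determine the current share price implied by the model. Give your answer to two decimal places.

Gordon growth model: P₀ = D₁/(r − g). D₁ = 0.87 × (1 + 0.0867) = 0.9454.
P₀ = 0.9454 / (0.1711 − 0.0867) = 0.9454 / 0.0844 = 11.2018

£11.20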